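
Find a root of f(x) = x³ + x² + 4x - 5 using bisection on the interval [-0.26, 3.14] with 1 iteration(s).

f(x) = x³ + x² + 4x - 5
Initial interval: [-0.26, 3.14]

Iteration 1:
  c_1 = (-0.260000 + 3.140000)/2 = 1.440000
  f(c_1) = f(1.440000) = 5.819584
  f(a) × f(c) < 0, new interval: [-0.260000, 1.440000]

After 1 iteration(s), the approximation is c_1 = 1.440000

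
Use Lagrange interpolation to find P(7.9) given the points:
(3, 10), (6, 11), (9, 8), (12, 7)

Lagrange interpolation formula:
P(x) = Σ yᵢ × Lᵢ(x)
where Lᵢ(x) = Π_{j≠i} (x - xⱼ)/(xᵢ - xⱼ)

L_0(7.9) = (7.9 - 6)/(3 - 6) × (7.9 - 9)/(3 - 9) × (7.9 - 12)/(3 - 12) = -0.052895
L_1(7.9) = (7.9 - 3)/(6 - 3) × (7.9 - 9)/(6 - 9) × (7.9 - 12)/(6 - 12) = 0.409241
L_2(7.9) = (7.9 - 3)/(9 - 3) × (7.9 - 6)/(9 - 6) × (7.9 - 12)/(9 - 12) = 0.706870
L_3(7.9) = (7.9 - 3)/(12 - 3) × (7.9 - 6)/(12 - 6) × (7.9 - 9)/(12 - 9) = -0.063216

P(7.9) = 10×L_0(7.9) + 11×L_1(7.9) + 8×L_2(7.9) + 7×L_3(7.9)
P(7.9) = 9.185148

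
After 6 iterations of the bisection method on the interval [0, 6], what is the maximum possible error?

Bisection error bound: |error| ≤ (b-a)/2^n
|error| ≤ (6 - 0)/2^6 = 6/2^6
|error| ≤ 0.0937500000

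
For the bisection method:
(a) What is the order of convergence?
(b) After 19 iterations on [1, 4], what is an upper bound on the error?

(a) Bisection has linear (order 1) convergence; the error is halved each step.

(b) Error bound = (b-a)/2^n = (4 - 1)/2^{19}
    = 3/2^{19}

(a) 1 (linear); (b) error ≤ 5.72e-06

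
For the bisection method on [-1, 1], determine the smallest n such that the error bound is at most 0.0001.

We need (b-a)/2^n ≤ 0.0001
(1 - (-1))/2^n ≤ 0.0001
2/2^n ≤ 0.0001
2^n ≥ 20000
n ≥ log₂(20000) = 14.29
n ≥ 15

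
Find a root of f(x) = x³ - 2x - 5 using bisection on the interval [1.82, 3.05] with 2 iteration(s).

f(x) = x³ - 2x - 5
Initial interval: [1.82, 3.05]

Iteration 1:
  c_1 = (1.820000 + 3.050000)/2 = 2.435000
  f(c_1) = f(2.435000) = 4.567663
  f(a) × f(c) < 0, new interval: [1.820000, 2.435000]
Iteration 2:
  c_2 = (1.820000 + 2.435000)/2 = 2.127500
  f(c_2) = f(2.127500) = 0.374610
  f(a) × f(c) < 0, new interval: [1.820000, 2.127500]

After 2 iteration(s), the approximation is c_2 = 2.127500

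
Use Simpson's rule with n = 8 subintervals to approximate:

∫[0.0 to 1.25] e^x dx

f(x) = e^x
a = 0.0, b = 1.25, n = 8
h = (b - a)/n = 0.156250

Simpson's rule: (h/3)[f(x₀) + 4f(x₁) + 2f(x₂) + ... + f(xₙ)]

x_0 = 0.0000, f(x_0) = 1.000000, coefficient = 1
x_1 = 0.1562, f(x_1) = 1.169118, coefficient = 4
x_2 = 0.3125, f(x_2) = 1.366838, coefficient = 2
x_3 = 0.4688, f(x_3) = 1.597995, coefficient = 4
x_4 = 0.6250, f(x_4) = 1.868246, coefficient = 2
x_5 = 0.7812, f(x_5) = 2.184201, coefficient = 4
x_6 = 0.9375, f(x_6) = 2.553589, coefficient = 2
x_7 = 1.0938, f(x_7) = 2.985449, coefficient = 4
x_8 = 1.2500, f(x_8) = 3.490343, coefficient = 1

I ≈ (0.156250/3) × 47.814743 = 2.490351
Exact value: 2.490343
Error: 0.000008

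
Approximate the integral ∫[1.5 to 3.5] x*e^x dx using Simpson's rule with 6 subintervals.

f(x) = x*e^x
a = 1.5, b = 3.5, n = 6
h = (b - a)/n = 0.333333

Simpson's rule: (h/3)[f(x₀) + 4f(x₁) + 2f(x₂) + ... + f(xₙ)]

x_0 = 1.5000, f(x_0) = 6.722534, coefficient = 1
x_1 = 1.8333, f(x_1) = 11.466952, coefficient = 4
x_2 = 2.1667, f(x_2) = 18.913133, coefficient = 2
x_3 = 2.5000, f(x_3) = 30.456235, coefficient = 4
x_4 = 2.8333, f(x_4) = 48.172446, coefficient = 2
x_5 = 3.1667, f(x_5) = 75.139484, coefficient = 4
x_6 = 3.5000, f(x_6) = 115.904082, coefficient = 1

I ≈ (0.333333/3) × 725.048458 = 80.560940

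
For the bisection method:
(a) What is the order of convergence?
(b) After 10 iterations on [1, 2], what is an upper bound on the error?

(a) Bisection has linear (order 1) convergence; the error is halved each step.

(b) Error bound = (b-a)/2^n = (2 - 1)/2^{10}
    = 1/2^{10}

(a) 1 (linear); (b) error ≤ 9.77e-04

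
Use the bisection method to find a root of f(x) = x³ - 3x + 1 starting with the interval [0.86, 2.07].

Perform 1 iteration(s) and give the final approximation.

f(x) = x³ - 3x + 1
Initial interval: [0.86, 2.07]

Iteration 1:
  c_1 = (0.860000 + 2.070000)/2 = 1.465000
  f(c_1) = f(1.465000) = -0.250780
  f(a) × f(c) ≥ 0, new interval: [1.465000, 2.070000]

After 1 iteration(s), the approximation is c_1 = 1.465000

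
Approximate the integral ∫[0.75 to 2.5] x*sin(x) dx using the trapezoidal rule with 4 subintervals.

f(x) = x*sin(x)
a = 0.75, b = 2.5, n = 4
h = (b - a)/n = 0.437500

Trapezoidal rule: (h/2)[f(x₀) + 2f(x₁) + 2f(x₂) + ... + f(xₙ)]

x_0 = 0.7500, f(x_0) = 0.511229, coefficient = 1
x_1 = 1.1875, f(x_1) = 1.101331, coefficient = 2
x_2 = 1.6250, f(x_2) = 1.622613, coefficient = 2
x_3 = 2.0625, f(x_3) = 1.818155, coefficient = 2
x_4 = 2.5000, f(x_4) = 1.496180, coefficient = 1

I ≈ (0.437500/2) × 11.091609 = 2.426290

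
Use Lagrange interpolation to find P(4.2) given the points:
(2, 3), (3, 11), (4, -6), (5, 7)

Lagrange interpolation formula:
P(x) = Σ yᵢ × Lᵢ(x)
where Lᵢ(x) = Π_{j≠i} (x - xⱼ)/(xᵢ - xⱼ)

L_0(4.2) = (4.2 - 3)/(2 - 3) × (4.2 - 4)/(2 - 4) × (4.2 - 5)/(2 - 5) = 0.032000
L_1(4.2) = (4.2 - 2)/(3 - 2) × (4.2 - 4)/(3 - 4) × (4.2 - 5)/(3 - 5) = -0.176000
L_2(4.2) = (4.2 - 2)/(4 - 2) × (4.2 - 3)/(4 - 3) × (4.2 - 5)/(4 - 5) = 1.056000
L_3(4.2) = (4.2 - 2)/(5 - 2) × (4.2 - 3)/(5 - 3) × (4.2 - 4)/(5 - 4) = 0.088000

P(4.2) = 3×L_0(4.2) + 11×L_1(4.2) + (-6)×L_2(4.2) + 7×L_3(4.2)
P(4.2) = -7.560000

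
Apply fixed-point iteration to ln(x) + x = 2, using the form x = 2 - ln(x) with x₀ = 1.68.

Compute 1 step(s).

Equation: ln(x) + x = 2
Fixed-point form: x = 2 - ln(x)
x₀ = 1.68

x_1 = g(1.680000) = 1.481206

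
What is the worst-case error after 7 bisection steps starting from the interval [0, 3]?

Bisection error bound: |error| ≤ (b-a)/2^n
|error| ≤ (3 - 0)/2^7 = 3/2^7
|error| ≤ 0.0234375000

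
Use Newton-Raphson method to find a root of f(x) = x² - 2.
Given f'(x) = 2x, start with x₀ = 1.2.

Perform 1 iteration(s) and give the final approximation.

f(x) = x² - 2
f'(x) = 2x
x₀ = 1.2

Newton-Raphson formula: x_{n+1} = x_n - f(x_n)/f'(x_n)

Iteration 1:
  f(1.200000) = -0.560000
  f'(1.200000) = 2.400000
  x_1 = 1.200000 - (-0.560000)/2.400000 = 1.433333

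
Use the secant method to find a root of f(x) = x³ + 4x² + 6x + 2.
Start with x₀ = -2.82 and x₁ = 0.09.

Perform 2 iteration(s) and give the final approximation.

f(x) = x³ + 4x² + 6x + 2
x₀ = -2.82, x₁ = 0.09

Secant formula: x_{n+1} = x_n - f(x_n)(x_n - x_{n-1})/(f(x_n) - f(x_{n-1}))

Iteration 1:
  f(-2.820000) = -5.536168
  f(0.090000) = 2.573129
  x_2 = 0.090000 - 2.573129×(0.090000 - (-2.820000))/(2.573129 - (-5.536168))
       = -0.833361
Iteration 2:
  f(0.090000) = 2.573129
  f(-0.833361) = -0.800965
  x_3 = -0.833361 - (-0.800965)×(-0.833361 - 0.090000)/(-0.800965 - 2.573129)
       = -0.614167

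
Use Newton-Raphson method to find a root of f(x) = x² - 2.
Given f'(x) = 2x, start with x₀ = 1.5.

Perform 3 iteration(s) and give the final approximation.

f(x) = x² - 2
f'(x) = 2x
x₀ = 1.5

Newton-Raphson formula: x_{n+1} = x_n - f(x_n)/f'(x_n)

Iteration 1:
  f(1.500000) = 0.250000
  f'(1.500000) = 3.000000
  x_1 = 1.500000 - 0.250000/3.000000 = 1.416667
Iteration 2:
  f(1.416667) = 0.006944
  f'(1.416667) = 2.833333
  x_2 = 1.416667 - 0.006944/2.833333 = 1.414216
Iteration 3:
  f(1.414216) = 0.000006
  f'(1.414216) = 2.828431
  x_3 = 1.414216 - 0.000006/2.828431 = 1.414214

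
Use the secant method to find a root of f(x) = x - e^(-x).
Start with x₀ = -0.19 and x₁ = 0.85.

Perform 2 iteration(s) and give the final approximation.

f(x) = x - e^(-x)
x₀ = -0.19, x₁ = 0.85

Secant formula: x_{n+1} = x_n - f(x_n)(x_n - x_{n-1})/(f(x_n) - f(x_{n-1}))

Iteration 1:
  f(-0.190000) = -1.399250
  f(0.850000) = 0.422585
  x_2 = 0.850000 - 0.422585×(0.850000 - (-0.190000))/(0.422585 - (-1.399250))
       = 0.608766
Iteration 2:
  f(0.850000) = 0.422585
  f(0.608766) = 0.064744
  x_3 = 0.608766 - 0.064744×(0.608766 - 0.850000)/(0.064744 - 0.422585)
       = 0.565119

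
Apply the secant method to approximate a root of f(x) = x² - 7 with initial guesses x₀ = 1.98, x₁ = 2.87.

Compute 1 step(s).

f(x) = x² - 7
x₀ = 1.98, x₁ = 2.87

Secant formula: x_{n+1} = x_n - f(x_n)(x_n - x_{n-1})/(f(x_n) - f(x_{n-1}))

Iteration 1:
  f(1.980000) = -3.079600
  f(2.870000) = 1.236900
  x_2 = 2.870000 - 1.236900×(2.870000 - 1.980000)/(1.236900 - (-3.079600))
       = 2.614969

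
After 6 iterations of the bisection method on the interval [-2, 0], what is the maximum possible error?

Bisection error bound: |error| ≤ (b-a)/2^n
|error| ≤ (0 - (-2))/2^6 = 2/2^6
|error| ≤ 0.0312500000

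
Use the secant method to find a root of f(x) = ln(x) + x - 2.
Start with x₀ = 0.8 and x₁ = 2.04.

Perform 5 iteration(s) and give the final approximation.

f(x) = ln(x) + x - 2
x₀ = 0.8, x₁ = 2.04

Secant formula: x_{n+1} = x_n - f(x_n)(x_n - x_{n-1})/(f(x_n) - f(x_{n-1}))

Iteration 1:
  f(0.800000) = -1.423144
  f(2.040000) = 0.752950
  x_2 = 2.040000 - 0.752950×(2.040000 - 0.800000)/(0.752950 - (-1.423144))
       = 1.610948
Iteration 2:
  f(2.040000) = 0.752950
  f(1.610948) = 0.087770
  x_3 = 1.610948 - 0.087770×(1.610948 - 2.040000)/(0.087770 - 0.752950)
       = 1.554334
Iteration 3:
  f(1.610948) = 0.087770
  f(1.554334) = -0.004618
  x_4 = 1.554334 - (-0.004618)×(1.554334 - 1.610948)/(-0.004618 - 0.087770)
       = 1.557164
Iteration 4:
  f(1.554334) = -0.004618
  f(1.557164) = 0.000031
  x_5 = 1.557164 - 0.000031×(1.557164 - 1.554334)/(0.000031 - (-0.004618))
       = 1.557146
Iteration 5:
  f(1.557164) = 0.000031
  f(1.557146) = 0.000000
  x_6 = 1.557146 - 0.000000×(1.557146 - 1.557164)/(0.000000 - 0.000031)
       = 1.557146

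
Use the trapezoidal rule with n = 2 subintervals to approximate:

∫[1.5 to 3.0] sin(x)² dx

f(x) = sin(x)²
a = 1.5, b = 3.0, n = 2
h = (b - a)/n = 0.750000

Trapezoidal rule: (h/2)[f(x₀) + 2f(x₁) + 2f(x₂) + ... + f(xₙ)]

x_0 = 1.5000, f(x_0) = 0.994996, coefficient = 1
x_1 = 2.2500, f(x_1) = 0.605398, coefficient = 2
x_2 = 3.0000, f(x_2) = 0.019915, coefficient = 1

I ≈ (0.750000/2) × 2.225707 = 0.834640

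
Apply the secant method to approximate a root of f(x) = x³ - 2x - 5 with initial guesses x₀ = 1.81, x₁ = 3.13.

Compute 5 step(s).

f(x) = x³ - 2x - 5
x₀ = 1.81, x₁ = 3.13

Secant formula: x_{n+1} = x_n - f(x_n)(x_n - x_{n-1})/(f(x_n) - f(x_{n-1}))

Iteration 1:
  f(1.810000) = -2.690259
  f(3.130000) = 19.404297
  x_2 = 3.130000 - 19.404297×(3.130000 - 1.810000)/(19.404297 - (-2.690259))
       = 1.970725
Iteration 2:
  f(3.130000) = 19.404297
  f(1.970725) = -1.287635
  x_3 = 1.970725 - (-1.287635)×(1.970725 - 3.130000)/(-1.287635 - 19.404297)
       = 2.042865
Iteration 3:
  f(1.970725) = -1.287635
  f(2.042865) = -0.560245
  x_4 = 2.042865 - (-0.560245)×(2.042865 - 1.970725)/(-0.560245 - (-1.287635))
       = 2.098429
Iteration 4:
  f(2.042865) = -0.560245
  f(2.098429) = 0.043369
  x_5 = 2.098429 - 0.043369×(2.098429 - 2.042865)/(0.043369 - (-0.560245))
       = 2.094436
Iteration 5:
  f(2.098429) = 0.043369
  f(2.094436) = -0.001284
  x_6 = 2.094436 - (-0.001284)×(2.094436 - 2.098429)/(-0.001284 - 0.043369)
       = 2.094551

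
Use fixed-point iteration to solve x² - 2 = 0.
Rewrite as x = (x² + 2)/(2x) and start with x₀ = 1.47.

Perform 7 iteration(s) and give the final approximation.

Equation: x² - 2 = 0
Fixed-point form: x = (x² + 2)/(2x)
x₀ = 1.47

x_1 = g(1.470000) = 1.415272
x_2 = g(1.415272) = 1.414214
x_3 = g(1.414214) = 1.414214
x_4 = g(1.414214) = 1.414214
x_5 = g(1.414214) = 1.414214
x_6 = g(1.414214) = 1.414214
x_7 = g(1.414214) = 1.414214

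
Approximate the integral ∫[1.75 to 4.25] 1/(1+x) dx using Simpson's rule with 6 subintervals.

f(x) = 1/(1+x)
a = 1.75, b = 4.25, n = 6
h = (b - a)/n = 0.416667

Simpson's rule: (h/3)[f(x₀) + 4f(x₁) + 2f(x₂) + ... + f(xₙ)]

x_0 = 1.7500, f(x_0) = 0.363636, coefficient = 1
x_1 = 2.1667, f(x_1) = 0.315789, coefficient = 4
x_2 = 2.5833, f(x_2) = 0.279070, coefficient = 2
x_3 = 3.0000, f(x_3) = 0.250000, coefficient = 4
x_4 = 3.4167, f(x_4) = 0.226415, coefficient = 2
x_5 = 3.8333, f(x_5) = 0.206897, coefficient = 4
x_6 = 4.2500, f(x_6) = 0.190476, coefficient = 1

I ≈ (0.416667/3) × 4.655826 = 0.646643
Exact value: 0.646627
Error: 0.000015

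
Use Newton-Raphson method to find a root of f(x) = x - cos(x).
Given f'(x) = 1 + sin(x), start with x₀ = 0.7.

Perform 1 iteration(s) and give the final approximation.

f(x) = x - cos(x)
f'(x) = 1 + sin(x)
x₀ = 0.7

Newton-Raphson formula: x_{n+1} = x_n - f(x_n)/f'(x_n)

Iteration 1:
  f(0.700000) = -0.064842
  f'(0.700000) = 1.644218
  x_1 = 0.700000 - (-0.064842)/1.644218 = 0.739436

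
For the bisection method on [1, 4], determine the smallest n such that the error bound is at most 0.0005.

We need (b-a)/2^n ≤ 0.0005
(4 - 1)/2^n ≤ 0.0005
3/2^n ≤ 0.0005
2^n ≥ 6000
n ≥ log₂(6000) = 12.55
n ≥ 13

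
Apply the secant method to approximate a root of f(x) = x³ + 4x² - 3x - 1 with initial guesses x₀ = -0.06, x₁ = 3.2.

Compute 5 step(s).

f(x) = x³ + 4x² - 3x - 1
x₀ = -0.06, x₁ = 3.2

Secant formula: x_{n+1} = x_n - f(x_n)(x_n - x_{n-1})/(f(x_n) - f(x_{n-1}))

Iteration 1:
  f(-0.060000) = -0.805816
  f(3.200000) = 63.128000
  x_2 = 3.200000 - 63.128000×(3.200000 - (-0.060000))/(63.128000 - (-0.805816))
       = -0.018911
Iteration 2:
  f(3.200000) = 63.128000
  f(-0.018911) = -0.941842
  x_3 = -0.018911 - (-0.941842)×(-0.018911 - 3.200000)/(-0.941842 - 63.128000)
       = 0.028408
Iteration 3:
  f(-0.018911) = -0.941842
  f(0.028408) = -1.081972
  x_4 = 0.028408 - (-1.081972)×(0.028408 - (-0.018911))/(-1.081972 - (-0.941842))
       = -0.336952
Iteration 4:
  f(0.028408) = -1.081972
  f(-0.336952) = 0.426747
  x_5 = -0.336952 - 0.426747×(-0.336952 - 0.028408)/(0.426747 - (-1.081972))
       = -0.233609
Iteration 5:
  f(-0.336952) = 0.426747
  f(-0.233609) = -0.093630
  x_6 = -0.233609 - (-0.093630)×(-0.233609 - (-0.336952))/(-0.093630 - 0.426747)
       = -0.252203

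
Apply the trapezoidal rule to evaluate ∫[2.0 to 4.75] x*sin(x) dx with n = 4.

f(x) = x*sin(x)
a = 2.0, b = 4.75, n = 4
h = (b - a)/n = 0.687500

Trapezoidal rule: (h/2)[f(x₀) + 2f(x₁) + 2f(x₂) + ... + f(xₙ)]

x_0 = 2.0000, f(x_0) = 1.818595, coefficient = 1
x_1 = 2.6875, f(x_1) = 1.178864, coefficient = 2
x_2 = 3.3750, f(x_2) = -0.780617, coefficient = 2
x_3 = 4.0625, f(x_3) = -3.234363, coefficient = 2
x_4 = 4.7500, f(x_4) = -4.746641, coefficient = 1

I ≈ (0.687500/2) × -8.600278 = -2.956345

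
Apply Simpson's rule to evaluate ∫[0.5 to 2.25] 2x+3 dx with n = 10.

f(x) = 2x+3
a = 0.5, b = 2.25, n = 10
h = (b - a)/n = 0.175000

Simpson's rule: (h/3)[f(x₀) + 4f(x₁) + 2f(x₂) + ... + f(xₙ)]

x_0 = 0.5000, f(x_0) = 4.000000, coefficient = 1
x_1 = 0.6750, f(x_1) = 4.350000, coefficient = 4
x_2 = 0.8500, f(x_2) = 4.700000, coefficient = 2
x_3 = 1.0250, f(x_3) = 5.050000, coefficient = 4
x_4 = 1.2000, f(x_4) = 5.400000, coefficient = 2
x_5 = 1.3750, f(x_5) = 5.750000, coefficient = 4
x_6 = 1.5500, f(x_6) = 6.100000, coefficient = 2
x_7 = 1.7250, f(x_7) = 6.450000, coefficient = 4
x_8 = 1.9000, f(x_8) = 6.800000, coefficient = 2
x_9 = 2.0750, f(x_9) = 7.150000, coefficient = 4
x_10 = 2.2500, f(x_10) = 7.500000, coefficient = 1

I ≈ (0.175000/3) × 172.500000 = 10.062500
Exact value: 10.062500
Error: 0.000000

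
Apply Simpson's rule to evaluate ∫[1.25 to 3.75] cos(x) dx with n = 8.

f(x) = cos(x)
a = 1.25, b = 3.75, n = 8
h = (b - a)/n = 0.312500

Simpson's rule: (h/3)[f(x₀) + 4f(x₁) + 2f(x₂) + ... + f(xₙ)]

x_0 = 1.2500, f(x_0) = 0.315322, coefficient = 1
x_1 = 1.5625, f(x_1) = 0.008296, coefficient = 4
x_2 = 1.8750, f(x_2) = -0.299534, coefficient = 2
x_3 = 2.1875, f(x_3) = -0.578349, coefficient = 4
x_4 = 2.5000, f(x_4) = -0.801144, coefficient = 2
x_5 = 2.8125, f(x_5) = -0.946336, coefficient = 4
x_6 = 3.1250, f(x_6) = -0.999862, coefficient = 2
x_7 = 3.4375, f(x_7) = -0.956538, coefficient = 4
x_8 = 3.7500, f(x_8) = -0.820559, coefficient = 1

I ≈ (0.312500/3) × -14.598023 = -1.520627
Exact value: -1.520546
Error: 0.000082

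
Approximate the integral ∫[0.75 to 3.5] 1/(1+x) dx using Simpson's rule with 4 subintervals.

f(x) = 1/(1+x)
a = 0.75, b = 3.5, n = 4
h = (b - a)/n = 0.687500

Simpson's rule: (h/3)[f(x₀) + 4f(x₁) + 2f(x₂) + ... + f(xₙ)]

x_0 = 0.7500, f(x_0) = 0.571429, coefficient = 1
x_1 = 1.4375, f(x_1) = 0.410256, coefficient = 4
x_2 = 2.1250, f(x_2) = 0.320000, coefficient = 2
x_3 = 2.8125, f(x_3) = 0.262295, coefficient = 4
x_4 = 3.5000, f(x_4) = 0.222222, coefficient = 1

I ≈ (0.687500/3) × 4.123857 = 0.945051
Exact value: 0.944462
Error: 0.000589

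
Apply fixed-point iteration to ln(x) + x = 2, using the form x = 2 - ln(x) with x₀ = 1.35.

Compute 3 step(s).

Equation: ln(x) + x = 2
Fixed-point form: x = 2 - ln(x)
x₀ = 1.35

x_1 = g(1.350000) = 1.699895
x_2 = g(1.699895) = 1.469433
x_3 = g(1.469433) = 1.615123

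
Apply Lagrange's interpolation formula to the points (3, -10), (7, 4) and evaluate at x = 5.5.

Lagrange interpolation formula:
P(x) = Σ yᵢ × Lᵢ(x)
where Lᵢ(x) = Π_{j≠i} (x - xⱼ)/(xᵢ - xⱼ)

L_0(5.5) = (5.5 - 7)/(3 - 7) = 0.375000
L_1(5.5) = (5.5 - 3)/(7 - 3) = 0.625000

P(5.5) = (-10)×L_0(5.5) + 4×L_1(5.5)
P(5.5) = -1.250000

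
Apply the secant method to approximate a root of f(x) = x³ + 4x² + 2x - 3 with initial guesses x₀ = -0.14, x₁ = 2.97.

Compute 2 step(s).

f(x) = x³ + 4x² + 2x - 3
x₀ = -0.14, x₁ = 2.97

Secant formula: x_{n+1} = x_n - f(x_n)(x_n - x_{n-1})/(f(x_n) - f(x_{n-1}))

Iteration 1:
  f(-0.140000) = -3.204344
  f(2.970000) = 64.421673
  x_2 = 2.970000 - 64.421673×(2.970000 - (-0.140000))/(64.421673 - (-3.204344))
       = 0.007362
Iteration 2:
  f(2.970000) = 64.421673
  f(0.007362) = -2.985059
  x_3 = 0.007362 - (-2.985059)×(0.007362 - 2.970000)/(-2.985059 - 64.421673)
       = 0.138560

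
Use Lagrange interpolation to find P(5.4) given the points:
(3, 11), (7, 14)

Lagrange interpolation formula:
P(x) = Σ yᵢ × Lᵢ(x)
where Lᵢ(x) = Π_{j≠i} (x - xⱼ)/(xᵢ - xⱼ)

L_0(5.4) = (5.4 - 7)/(3 - 7) = 0.400000
L_1(5.4) = (5.4 - 3)/(7 - 3) = 0.600000

P(5.4) = 11×L_0(5.4) + 14×L_1(5.4)
P(5.4) = 12.800000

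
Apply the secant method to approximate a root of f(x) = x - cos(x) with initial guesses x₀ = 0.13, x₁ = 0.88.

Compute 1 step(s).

f(x) = x - cos(x)
x₀ = 0.13, x₁ = 0.88

Secant formula: x_{n+1} = x_n - f(x_n)(x_n - x_{n-1})/(f(x_n) - f(x_{n-1}))

Iteration 1:
  f(0.130000) = -0.861562
  f(0.880000) = 0.242849
  x_2 = 0.880000 - 0.242849×(0.880000 - 0.130000)/(0.242849 - (-0.861562))
       = 0.715083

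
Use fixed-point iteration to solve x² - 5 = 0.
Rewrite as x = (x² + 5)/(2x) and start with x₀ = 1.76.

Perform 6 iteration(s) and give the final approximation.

Equation: x² - 5 = 0
Fixed-point form: x = (x² + 5)/(2x)
x₀ = 1.76

x_1 = g(1.760000) = 2.300455
x_2 = g(2.300455) = 2.236969
x_3 = g(2.236969) = 2.236068
x_4 = g(2.236068) = 2.236068
x_5 = g(2.236068) = 2.236068
x_6 = g(2.236068) = 2.236068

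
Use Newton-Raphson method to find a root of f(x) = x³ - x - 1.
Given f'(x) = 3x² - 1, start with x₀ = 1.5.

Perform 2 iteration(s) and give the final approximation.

f(x) = x³ - x - 1
f'(x) = 3x² - 1
x₀ = 1.5

Newton-Raphson formula: x_{n+1} = x_n - f(x_n)/f'(x_n)

Iteration 1:
  f(1.500000) = 0.875000
  f'(1.500000) = 5.750000
  x_1 = 1.500000 - 0.875000/5.750000 = 1.347826
Iteration 2:
  f(1.347826) = 0.100682
  f'(1.347826) = 4.449905
  x_2 = 1.347826 - 0.100682/4.449905 = 1.325200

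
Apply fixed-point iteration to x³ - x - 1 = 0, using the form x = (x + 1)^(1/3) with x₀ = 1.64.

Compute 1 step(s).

Equation: x³ - x - 1 = 0
Fixed-point form: x = (x + 1)^(1/3)
x₀ = 1.64

x_1 = g(1.640000) = 1.382085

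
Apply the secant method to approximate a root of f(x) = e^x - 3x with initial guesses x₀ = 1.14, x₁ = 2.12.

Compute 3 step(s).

f(x) = e^x - 3x
x₀ = 1.14, x₁ = 2.12

Secant formula: x_{n+1} = x_n - f(x_n)(x_n - x_{n-1})/(f(x_n) - f(x_{n-1}))

Iteration 1:
  f(1.140000) = -0.293232
  f(2.120000) = 1.971137
  x_2 = 2.120000 - 1.971137×(2.120000 - 1.140000)/(1.971137 - (-0.293232))
       = 1.266908
Iteration 2:
  f(2.120000) = 1.971137
  f(1.266908) = -0.250864
  x_3 = 1.266908 - (-0.250864)×(1.266908 - 2.120000)/(-0.250864 - 1.971137)
       = 1.363222
Iteration 3:
  f(1.266908) = -0.250864
  f(1.363222) = -0.180899
  x_4 = 1.363222 - (-0.180899)×(1.363222 - 1.266908)/(-0.180899 - (-0.250864))
       = 1.612245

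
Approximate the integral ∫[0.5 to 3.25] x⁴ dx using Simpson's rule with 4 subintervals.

f(x) = x⁴
a = 0.5, b = 3.25, n = 4
h = (b - a)/n = 0.687500

Simpson's rule: (h/3)[f(x₀) + 4f(x₁) + 2f(x₂) + ... + f(xₙ)]

x_0 = 0.5000, f(x_0) = 0.062500, coefficient = 1
x_1 = 1.1875, f(x_1) = 1.988541, coefficient = 4
x_2 = 1.8750, f(x_2) = 12.359619, coefficient = 2
x_3 = 2.5625, f(x_3) = 43.117691, coefficient = 4
x_4 = 3.2500, f(x_4) = 111.566406, coefficient = 1

I ≈ (0.687500/3) × 316.773071 = 72.593829
Exact value: 72.511914
Error: 0.081915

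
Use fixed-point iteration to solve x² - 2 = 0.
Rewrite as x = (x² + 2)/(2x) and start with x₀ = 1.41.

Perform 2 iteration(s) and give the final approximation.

Equation: x² - 2 = 0
Fixed-point form: x = (x² + 2)/(2x)
x₀ = 1.41

x_1 = g(1.410000) = 1.414220
x_2 = g(1.414220) = 1.414214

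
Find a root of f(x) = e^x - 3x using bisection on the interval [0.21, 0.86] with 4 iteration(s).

f(x) = e^x - 3x
Initial interval: [0.21, 0.86]

Iteration 1:
  c_1 = (0.210000 + 0.860000)/2 = 0.535000
  f(c_1) = f(0.535000) = 0.102448
  f(a) × f(c) ≥ 0, new interval: [0.535000, 0.860000]
Iteration 2:
  c_2 = (0.535000 + 0.860000)/2 = 0.697500
  f(c_2) = f(0.697500) = -0.083775
  f(a) × f(c) < 0, new interval: [0.535000, 0.697500]
Iteration 3:
  c_3 = (0.535000 + 0.697500)/2 = 0.616250
  f(c_3) = f(0.616250) = 0.003220
  f(a) × f(c) ≥ 0, new interval: [0.616250, 0.697500]
Iteration 4:
  c_4 = (0.616250 + 0.697500)/2 = 0.656875
  f(c_4) = f(0.656875) = -0.041869
  f(a) × f(c) < 0, new interval: [0.616250, 0.656875]

After 4 iteration(s), the approximation is c_4 = 0.656875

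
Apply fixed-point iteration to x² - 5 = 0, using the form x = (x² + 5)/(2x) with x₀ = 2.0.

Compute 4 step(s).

Equation: x² - 5 = 0
Fixed-point form: x = (x² + 5)/(2x)
x₀ = 2.0

x_1 = g(2.000000) = 2.250000
x_2 = g(2.250000) = 2.236111
x_3 = g(2.236111) = 2.236068
x_4 = g(2.236068) = 2.236068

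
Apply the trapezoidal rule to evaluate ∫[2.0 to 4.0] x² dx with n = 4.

f(x) = x²
a = 2.0, b = 4.0, n = 4
h = (b - a)/n = 0.500000

Trapezoidal rule: (h/2)[f(x₀) + 2f(x₁) + 2f(x₂) + ... + f(xₙ)]

x_0 = 2.0000, f(x_0) = 4.000000, coefficient = 1
x_1 = 2.5000, f(x_1) = 6.250000, coefficient = 2
x_2 = 3.0000, f(x_2) = 9.000000, coefficient = 2
x_3 = 3.5000, f(x_3) = 12.250000, coefficient = 2
x_4 = 4.0000, f(x_4) = 16.000000, coefficient = 1

I ≈ (0.500000/2) × 75.000000 = 18.750000
Exact value: 18.666667
Error: 0.083333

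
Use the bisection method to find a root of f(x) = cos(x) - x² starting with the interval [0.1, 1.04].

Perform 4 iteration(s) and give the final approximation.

f(x) = cos(x) - x²
Initial interval: [0.1, 1.04]

Iteration 1:
  c_1 = (0.100000 + 1.040000)/2 = 0.570000
  f(c_1) = f(0.570000) = 0.517001
  f(a) × f(c) ≥ 0, new interval: [0.570000, 1.040000]
Iteration 2:
  c_2 = (0.570000 + 1.040000)/2 = 0.805000
  f(c_2) = f(0.805000) = 0.045086
  f(a) × f(c) ≥ 0, new interval: [0.805000, 1.040000]
Iteration 3:
  c_3 = (0.805000 + 1.040000)/2 = 0.922500
  f(c_3) = f(0.922500) = -0.247177
  f(a) × f(c) < 0, new interval: [0.805000, 0.922500]
Iteration 4:
  c_4 = (0.805000 + 0.922500)/2 = 0.863750
  f(c_4) = f(0.863750) = -0.096473
  f(a) × f(c) < 0, new interval: [0.805000, 0.863750]

After 4 iteration(s), the approximation is c_4 = 0.863750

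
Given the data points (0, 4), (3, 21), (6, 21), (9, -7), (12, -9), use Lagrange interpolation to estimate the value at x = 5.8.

Lagrange interpolation formula:
P(x) = Σ yᵢ × Lᵢ(x)
where Lᵢ(x) = Π_{j≠i} (x - xⱼ)/(xᵢ - xⱼ)

L_0(5.8) = (5.8 - 3)/(0 - 3) × (5.8 - 6)/(0 - 6) × (5.8 - 9)/(0 - 9) × (5.8 - 12)/(0 - 12) = -0.005715
L_1(5.8) = (5.8 - 0)/(3 - 0) × (5.8 - 6)/(3 - 6) × (5.8 - 9)/(3 - 9) × (5.8 - 12)/(3 - 12) = 0.047355
L_2(5.8) = (5.8 - 0)/(6 - 0) × (5.8 - 3)/(6 - 3) × (5.8 - 9)/(6 - 9) × (5.8 - 12)/(6 - 12) = 0.994449
L_3(5.8) = (5.8 - 0)/(9 - 0) × (5.8 - 3)/(9 - 3) × (5.8 - 6)/(9 - 6) × (5.8 - 12)/(9 - 12) = -0.041435
L_4(5.8) = (5.8 - 0)/(12 - 0) × (5.8 - 3)/(12 - 3) × (5.8 - 6)/(12 - 6) × (5.8 - 9)/(12 - 9) = 0.005347

P(5.8) = 4×L_0(5.8) + 21×L_1(5.8) + 21×L_2(5.8) + (-7)×L_3(5.8) + (-9)×L_4(5.8)
P(5.8) = 22.096955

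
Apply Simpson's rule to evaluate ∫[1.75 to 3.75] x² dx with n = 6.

f(x) = x²
a = 1.75, b = 3.75, n = 6
h = (b - a)/n = 0.333333

Simpson's rule: (h/3)[f(x₀) + 4f(x₁) + 2f(x₂) + ... + f(xₙ)]

x_0 = 1.7500, f(x_0) = 3.062500, coefficient = 1
x_1 = 2.0833, f(x_1) = 4.340278, coefficient = 4
x_2 = 2.4167, f(x_2) = 5.840278, coefficient = 2
x_3 = 2.7500, f(x_3) = 7.562500, coefficient = 4
x_4 = 3.0833, f(x_4) = 9.506944, coefficient = 2
x_5 = 3.4167, f(x_5) = 11.673611, coefficient = 4
x_6 = 3.7500, f(x_6) = 14.062500, coefficient = 1

I ≈ (0.333333/3) × 142.125000 = 15.791667
Exact value: 15.791667
Error: 0.000000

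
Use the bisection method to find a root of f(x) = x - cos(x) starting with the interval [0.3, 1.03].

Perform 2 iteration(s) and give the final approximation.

f(x) = x - cos(x)
Initial interval: [0.3, 1.03]

Iteration 1:
  c_1 = (0.300000 + 1.030000)/2 = 0.665000
  f(c_1) = f(0.665000) = -0.121917
  f(a) × f(c) ≥ 0, new interval: [0.665000, 1.030000]
Iteration 2:
  c_2 = (0.665000 + 1.030000)/2 = 0.847500
  f(c_2) = f(0.847500) = 0.185641
  f(a) × f(c) < 0, new interval: [0.665000, 0.847500]

After 2 iteration(s), the approximation is c_2 = 0.847500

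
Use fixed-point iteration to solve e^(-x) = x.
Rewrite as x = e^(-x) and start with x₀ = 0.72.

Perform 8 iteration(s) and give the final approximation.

Equation: e^(-x) = x
Fixed-point form: x = e^(-x)
x₀ = 0.72

x_1 = g(0.720000) = 0.486752
x_2 = g(0.486752) = 0.614619
x_3 = g(0.614619) = 0.540847
x_4 = g(0.540847) = 0.582255
x_5 = g(0.582255) = 0.558637
x_6 = g(0.558637) = 0.571988
x_7 = g(0.571988) = 0.564402
x_8 = g(0.564402) = 0.568700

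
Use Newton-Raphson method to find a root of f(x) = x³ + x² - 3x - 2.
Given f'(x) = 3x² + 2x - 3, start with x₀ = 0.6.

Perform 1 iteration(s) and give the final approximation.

f(x) = x³ + x² - 3x - 2
f'(x) = 3x² + 2x - 3
x₀ = 0.6

Newton-Raphson formula: x_{n+1} = x_n - f(x_n)/f'(x_n)

Iteration 1:
  f(0.600000) = -3.224000
  f'(0.600000) = -0.720000
  x_1 = 0.600000 - (-3.224000)/(-0.720000) = -3.877778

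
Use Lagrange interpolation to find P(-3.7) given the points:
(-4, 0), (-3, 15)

Lagrange interpolation formula:
P(x) = Σ yᵢ × Lᵢ(x)
where Lᵢ(x) = Π_{j≠i} (x - xⱼ)/(xᵢ - xⱼ)

L_0(-3.7) = (-3.7 - (-3))/(-4 - (-3)) = 0.700000
L_1(-3.7) = (-3.7 - (-4))/(-3 - (-4)) = 0.300000

P(-3.7) = 0×L_0(-3.7) + 15×L_1(-3.7)
P(-3.7) = 4.500000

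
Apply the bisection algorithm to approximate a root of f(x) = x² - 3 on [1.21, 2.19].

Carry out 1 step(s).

f(x) = x² - 3
Initial interval: [1.21, 2.19]

Iteration 1:
  c_1 = (1.210000 + 2.190000)/2 = 1.700000
  f(c_1) = f(1.700000) = -0.110000
  f(a) × f(c) ≥ 0, new interval: [1.700000, 2.190000]

After 1 iteration(s), the approximation is c_1 = 1.700000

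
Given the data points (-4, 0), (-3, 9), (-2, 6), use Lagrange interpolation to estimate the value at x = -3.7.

Lagrange interpolation formula:
P(x) = Σ yᵢ × Lᵢ(x)
where Lᵢ(x) = Π_{j≠i} (x - xⱼ)/(xᵢ - xⱼ)

L_0(-3.7) = (-3.7 - (-3))/(-4 - (-3)) × (-3.7 - (-2))/(-4 - (-2)) = 0.595000
L_1(-3.7) = (-3.7 - (-4))/(-3 - (-4)) × (-3.7 - (-2))/(-3 - (-2)) = 0.510000
L_2(-3.7) = (-3.7 - (-4))/(-2 - (-4)) × (-3.7 - (-3))/(-2 - (-3)) = -0.105000

P(-3.7) = 0×L_0(-3.7) + 9×L_1(-3.7) + 6×L_2(-3.7)
P(-3.7) = 3.960000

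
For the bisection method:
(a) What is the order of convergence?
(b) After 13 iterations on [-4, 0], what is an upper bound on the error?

(a) Bisection has linear (order 1) convergence; the error is halved each step.

(b) Error bound = (b-a)/2^n = (0 - (-4))/2^{13}
    = 4/2^{13}

(a) 1 (linear); (b) error ≤ 4.88e-04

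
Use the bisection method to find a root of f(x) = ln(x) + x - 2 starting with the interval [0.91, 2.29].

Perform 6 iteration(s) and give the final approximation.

f(x) = ln(x) + x - 2
Initial interval: [0.91, 2.29]

Iteration 1:
  c_1 = (0.910000 + 2.290000)/2 = 1.600000
  f(c_1) = f(1.600000) = 0.070004
  f(a) × f(c) < 0, new interval: [0.910000, 1.600000]
Iteration 2:
  c_2 = (0.910000 + 1.600000)/2 = 1.255000
  f(c_2) = f(1.255000) = -0.517864
  f(a) × f(c) ≥ 0, new interval: [1.255000, 1.600000]
Iteration 3:
  c_3 = (1.255000 + 1.600000)/2 = 1.427500
  f(c_3) = f(1.427500) = -0.216575
  f(a) × f(c) ≥ 0, new interval: [1.427500, 1.600000]
Iteration 4:
  c_4 = (1.427500 + 1.600000)/2 = 1.513750
  f(c_4) = f(1.513750) = -0.071660
  f(a) × f(c) ≥ 0, new interval: [1.513750, 1.600000]
Iteration 5:
  c_5 = (1.513750 + 1.600000)/2 = 1.556875
  f(c_5) = f(1.556875) = -0.000444
  f(a) × f(c) ≥ 0, new interval: [1.556875, 1.600000]
Iteration 6:
  c_6 = (1.556875 + 1.600000)/2 = 1.578438
  f(c_6) = f(1.578438) = 0.034873
  f(a) × f(c) < 0, new interval: [1.556875, 1.578438]

After 6 iteration(s), the approximation is c_6 = 1.578438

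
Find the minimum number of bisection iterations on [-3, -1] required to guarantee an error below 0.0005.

We need (b-a)/2^n ≤ 0.0005
(-1 - (-3))/2^n ≤ 0.0005
2/2^n ≤ 0.0005
2^n ≥ 4000
n ≥ log₂(4000) = 11.97
n ≥ 12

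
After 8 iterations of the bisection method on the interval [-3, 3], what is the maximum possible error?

Bisection error bound: |error| ≤ (b-a)/2^n
|error| ≤ (3 - (-3))/2^8 = 6/2^8
|error| ≤ 0.0234375000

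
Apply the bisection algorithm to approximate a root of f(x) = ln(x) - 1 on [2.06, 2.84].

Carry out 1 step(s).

f(x) = ln(x) - 1
Initial interval: [2.06, 2.84]

Iteration 1:
  c_1 = (2.060000 + 2.840000)/2 = 2.450000
  f(c_1) = f(2.450000) = -0.103912
  f(a) × f(c) ≥ 0, new interval: [2.450000, 2.840000]

After 1 iteration(s), the approximation is c_1 = 2.450000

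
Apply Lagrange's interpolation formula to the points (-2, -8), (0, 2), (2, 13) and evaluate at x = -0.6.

Lagrange interpolation formula:
P(x) = Σ yᵢ × Lᵢ(x)
where Lᵢ(x) = Π_{j≠i} (x - xⱼ)/(xᵢ - xⱼ)

L_0(-0.6) = (-0.6 - 0)/(-2 - 0) × (-0.6 - 2)/(-2 - 2) = 0.195000
L_1(-0.6) = (-0.6 - (-2))/(0 - (-2)) × (-0.6 - 2)/(0 - 2) = 0.910000
L_2(-0.6) = (-0.6 - (-2))/(2 - (-2)) × (-0.6 - 0)/(2 - 0) = -0.105000

P(-0.6) = (-8)×L_0(-0.6) + 2×L_1(-0.6) + 13×L_2(-0.6)
P(-0.6) = -1.105000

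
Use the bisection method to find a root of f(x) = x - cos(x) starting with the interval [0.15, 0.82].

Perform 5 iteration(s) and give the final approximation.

f(x) = x - cos(x)
Initial interval: [0.15, 0.82]

Iteration 1:
  c_1 = (0.150000 + 0.820000)/2 = 0.485000
  f(c_1) = f(0.485000) = -0.399675
  f(a) × f(c) ≥ 0, new interval: [0.485000, 0.820000]
Iteration 2:
  c_2 = (0.485000 + 0.820000)/2 = 0.652500
  f(c_2) = f(0.652500) = -0.142068
  f(a) × f(c) ≥ 0, new interval: [0.652500, 0.820000]
Iteration 3:
  c_3 = (0.652500 + 0.820000)/2 = 0.736250
  f(c_3) = f(0.736250) = -0.004742
  f(a) × f(c) ≥ 0, new interval: [0.736250, 0.820000]
Iteration 4:
  c_4 = (0.736250 + 0.820000)/2 = 0.778125
  f(c_4) = f(0.778125) = 0.065894
  f(a) × f(c) < 0, new interval: [0.736250, 0.778125]
Iteration 5:
  c_5 = (0.736250 + 0.778125)/2 = 0.757187
  f(c_5) = f(0.757187) = 0.030417
  f(a) × f(c) < 0, new interval: [0.736250, 0.757187]

After 5 iteration(s), the approximation is c_5 = 0.757187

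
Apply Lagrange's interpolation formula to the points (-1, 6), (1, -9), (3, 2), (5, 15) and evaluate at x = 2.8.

Lagrange interpolation formula:
P(x) = Σ yᵢ × Lᵢ(x)
where Lᵢ(x) = Π_{j≠i} (x - xⱼ)/(xᵢ - xⱼ)

L_0(2.8) = (2.8 - 1)/(-1 - 1) × (2.8 - 3)/(-1 - 3) × (2.8 - 5)/(-1 - 5) = -0.016500
L_1(2.8) = (2.8 - (-1))/(1 - (-1)) × (2.8 - 3)/(1 - 3) × (2.8 - 5)/(1 - 5) = 0.104500
L_2(2.8) = (2.8 - (-1))/(3 - (-1)) × (2.8 - 1)/(3 - 1) × (2.8 - 5)/(3 - 5) = 0.940500
L_3(2.8) = (2.8 - (-1))/(5 - (-1)) × (2.8 - 1)/(5 - 1) × (2.8 - 3)/(5 - 3) = -0.028500

P(2.8) = 6×L_0(2.8) + (-9)×L_1(2.8) + 2×L_2(2.8) + 15×L_3(2.8)
P(2.8) = 0.414000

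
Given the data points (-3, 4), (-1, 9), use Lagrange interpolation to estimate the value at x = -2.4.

Lagrange interpolation formula:
P(x) = Σ yᵢ × Lᵢ(x)
where Lᵢ(x) = Π_{j≠i} (x - xⱼ)/(xᵢ - xⱼ)

L_0(-2.4) = (-2.4 - (-1))/(-3 - (-1)) = 0.700000
L_1(-2.4) = (-2.4 - (-3))/(-1 - (-3)) = 0.300000

P(-2.4) = 4×L_0(-2.4) + 9×L_1(-2.4)
P(-2.4) = 5.500000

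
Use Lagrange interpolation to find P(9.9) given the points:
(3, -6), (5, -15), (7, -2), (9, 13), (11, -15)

Lagrange interpolation formula:
P(x) = Σ yᵢ × Lᵢ(x)
where Lᵢ(x) = Π_{j≠i} (x - xⱼ)/(xᵢ - xⱼ)

L_0(9.9) = (9.9 - 5)/(3 - 5) × (9.9 - 7)/(3 - 7) × (9.9 - 9)/(3 - 9) × (9.9 - 11)/(3 - 11) = -0.036635
L_1(9.9) = (9.9 - 3)/(5 - 3) × (9.9 - 7)/(5 - 7) × (9.9 - 9)/(5 - 9) × (9.9 - 11)/(5 - 11) = 0.206353
L_2(9.9) = (9.9 - 3)/(7 - 3) × (9.9 - 5)/(7 - 5) × (9.9 - 9)/(7 - 9) × (9.9 - 11)/(7 - 11) = -0.522998
L_3(9.9) = (9.9 - 3)/(9 - 3) × (9.9 - 5)/(9 - 5) × (9.9 - 7)/(9 - 7) × (9.9 - 11)/(9 - 11) = 1.123478
L_4(9.9) = (9.9 - 3)/(11 - 3) × (9.9 - 5)/(11 - 5) × (9.9 - 7)/(11 - 7) × (9.9 - 9)/(11 - 9) = 0.229802

P(9.9) = (-6)×L_0(9.9) + (-15)×L_1(9.9) + (-2)×L_2(9.9) + 13×L_3(9.9) + (-15)×L_4(9.9)
P(9.9) = 9.328691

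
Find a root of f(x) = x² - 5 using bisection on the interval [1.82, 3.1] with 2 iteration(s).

f(x) = x² - 5
Initial interval: [1.82, 3.1]

Iteration 1:
  c_1 = (1.820000 + 3.100000)/2 = 2.460000
  f(c_1) = f(2.460000) = 1.051600
  f(a) × f(c) < 0, new interval: [1.820000, 2.460000]
Iteration 2:
  c_2 = (1.820000 + 2.460000)/2 = 2.140000
  f(c_2) = f(2.140000) = -0.420400
  f(a) × f(c) ≥ 0, new interval: [2.140000, 2.460000]

After 2 iteration(s), the approximation is c_2 = 2.140000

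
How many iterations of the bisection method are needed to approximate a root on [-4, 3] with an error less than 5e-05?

We need (b-a)/2^n ≤ 5e-05
(3 - (-4))/2^n ≤ 5e-05
7/2^n ≤ 5e-05
2^n ≥ 140000
n ≥ log₂(140000) = 17.10
n ≥ 18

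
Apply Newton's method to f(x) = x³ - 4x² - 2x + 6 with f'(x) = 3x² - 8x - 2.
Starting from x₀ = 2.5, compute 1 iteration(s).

f(x) = x³ - 4x² - 2x + 6
f'(x) = 3x² - 8x - 2
x₀ = 2.5

Newton-Raphson formula: x_{n+1} = x_n - f(x_n)/f'(x_n)

Iteration 1:
  f(2.500000) = -8.375000
  f'(2.500000) = -3.250000
  x_1 = 2.500000 - (-8.375000)/(-3.250000) = -0.076923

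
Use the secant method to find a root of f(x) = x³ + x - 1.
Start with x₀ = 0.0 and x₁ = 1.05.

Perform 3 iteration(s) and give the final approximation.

f(x) = x³ + x - 1
x₀ = 0.0, x₁ = 1.05

Secant formula: x_{n+1} = x_n - f(x_n)(x_n - x_{n-1})/(f(x_n) - f(x_{n-1}))

Iteration 1:
  f(0.000000) = -1.000000
  f(1.050000) = 1.207625
  x_2 = 1.050000 - 1.207625×(1.050000 - 0.000000)/(1.207625 - (-1.000000))
       = 0.475624
Iteration 2:
  f(1.050000) = 1.207625
  f(0.475624) = -0.416781
  x_3 = 0.475624 - (-0.416781)×(0.475624 - 1.050000)/(-0.416781 - 1.207625)
       = 0.622994
Iteration 3:
  f(0.475624) = -0.416781
  f(0.622994) = -0.135208
  x_4 = 0.622994 - (-0.135208)×(0.622994 - 0.475624)/(-0.135208 - (-0.416781))
       = 0.693760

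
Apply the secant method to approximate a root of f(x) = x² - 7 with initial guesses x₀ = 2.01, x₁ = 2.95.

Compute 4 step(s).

f(x) = x² - 7
x₀ = 2.01, x₁ = 2.95

Secant formula: x_{n+1} = x_n - f(x_n)(x_n - x_{n-1})/(f(x_n) - f(x_{n-1}))

Iteration 1:
  f(2.010000) = -2.959900
  f(2.950000) = 1.702500
  x_2 = 2.950000 - 1.702500×(2.950000 - 2.010000)/(1.702500 - (-2.959900))
       = 2.606754
Iteration 2:
  f(2.950000) = 1.702500
  f(2.606754) = -0.204833
  x_3 = 2.606754 - (-0.204833)×(2.606754 - 2.950000)/(-0.204833 - 1.702500)
       = 2.643616
Iteration 3:
  f(2.606754) = -0.204833
  f(2.643616) = -0.011294
  x_4 = 2.643616 - (-0.011294)×(2.643616 - 2.606754)/(-0.011294 - (-0.204833))
       = 2.645767
Iteration 4:
  f(2.643616) = -0.011294
  f(2.645767) = 0.000084
  x_5 = 2.645767 - 0.000084×(2.645767 - 2.643616)/(0.000084 - (-0.011294))
       = 2.645751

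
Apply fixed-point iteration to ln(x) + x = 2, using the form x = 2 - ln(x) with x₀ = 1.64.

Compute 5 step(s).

Equation: ln(x) + x = 2
Fixed-point form: x = 2 - ln(x)
x₀ = 1.64

x_1 = g(1.640000) = 1.505304
x_2 = g(1.505304) = 1.591005
x_3 = g(1.591005) = 1.535634
x_4 = g(1.535634) = 1.571057
x_5 = g(1.571057) = 1.548252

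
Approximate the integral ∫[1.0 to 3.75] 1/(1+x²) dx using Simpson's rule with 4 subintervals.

f(x) = 1/(1+x²)
a = 1.0, b = 3.75, n = 4
h = (b - a)/n = 0.687500

Simpson's rule: (h/3)[f(x₀) + 4f(x₁) + 2f(x₂) + ... + f(xₙ)]

x_0 = 1.0000, f(x_0) = 0.500000, coefficient = 1
x_1 = 1.6875, f(x_1) = 0.259898, coefficient = 4
x_2 = 2.3750, f(x_2) = 0.150588, coefficient = 2
x_3 = 3.0625, f(x_3) = 0.096349, coefficient = 4
x_4 = 3.7500, f(x_4) = 0.066390, coefficient = 1

I ≈ (0.687500/3) × 2.292557 = 0.525378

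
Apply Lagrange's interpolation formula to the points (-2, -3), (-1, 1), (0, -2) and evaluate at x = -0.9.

Lagrange interpolation formula:
P(x) = Σ yᵢ × Lᵢ(x)
where Lᵢ(x) = Π_{j≠i} (x - xⱼ)/(xᵢ - xⱼ)

L_0(-0.9) = (-0.9 - (-1))/(-2 - (-1)) × (-0.9 - 0)/(-2 - 0) = -0.045000
L_1(-0.9) = (-0.9 - (-2))/(-1 - (-2)) × (-0.9 - 0)/(-1 - 0) = 0.990000
L_2(-0.9) = (-0.9 - (-2))/(0 - (-2)) × (-0.9 - (-1))/(0 - (-1)) = 0.055000

P(-0.9) = (-3)×L_0(-0.9) + 1×L_1(-0.9) + (-2)×L_2(-0.9)
P(-0.9) = 1.015000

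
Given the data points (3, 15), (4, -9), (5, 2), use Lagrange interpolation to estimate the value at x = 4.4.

Lagrange interpolation formula:
P(x) = Σ yᵢ × Lᵢ(x)
where Lᵢ(x) = Π_{j≠i} (x - xⱼ)/(xᵢ - xⱼ)

L_0(4.4) = (4.4 - 4)/(3 - 4) × (4.4 - 5)/(3 - 5) = -0.120000
L_1(4.4) = (4.4 - 3)/(4 - 3) × (4.4 - 5)/(4 - 5) = 0.840000
L_2(4.4) = (4.4 - 3)/(5 - 3) × (4.4 - 4)/(5 - 4) = 0.280000

P(4.4) = 15×L_0(4.4) + (-9)×L_1(4.4) + 2×L_2(4.4)
P(4.4) = -8.800000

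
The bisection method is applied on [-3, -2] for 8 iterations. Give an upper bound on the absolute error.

Bisection error bound: |error| ≤ (b-a)/2^n
|error| ≤ (-2 - (-3))/2^8 = 1/2^8
|error| ≤ 0.0039062500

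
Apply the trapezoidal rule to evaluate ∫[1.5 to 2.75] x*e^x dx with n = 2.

f(x) = x*e^x
a = 1.5, b = 2.75, n = 2
h = (b - a)/n = 0.625000

Trapezoidal rule: (h/2)[f(x₀) + 2f(x₁) + 2f(x₂) + ... + f(xₙ)]

x_0 = 1.5000, f(x_0) = 6.722534, coefficient = 1
x_1 = 2.1250, f(x_1) = 17.792407, coefficient = 2
x_2 = 2.7500, f(x_2) = 43.017238, coefficient = 1

I ≈ (0.625000/2) × 85.324586 = 26.663933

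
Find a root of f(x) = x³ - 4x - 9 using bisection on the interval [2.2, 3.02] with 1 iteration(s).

f(x) = x³ - 4x - 9
Initial interval: [2.2, 3.02]

Iteration 1:
  c_1 = (2.200000 + 3.020000)/2 = 2.610000
  f(c_1) = f(2.610000) = -1.660419
  f(a) × f(c) ≥ 0, new interval: [2.610000, 3.020000]

After 1 iteration(s), the approximation is c_1 = 2.610000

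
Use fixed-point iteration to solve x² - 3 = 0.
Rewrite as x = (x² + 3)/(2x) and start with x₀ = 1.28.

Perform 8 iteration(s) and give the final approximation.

Equation: x² - 3 = 0
Fixed-point form: x = (x² + 3)/(2x)
x₀ = 1.28

x_1 = g(1.280000) = 1.811875
x_2 = g(1.811875) = 1.733809
x_3 = g(1.733809) = 1.732052
x_4 = g(1.732052) = 1.732051
x_5 = g(1.732051) = 1.732051
x_6 = g(1.732051) = 1.732051
x_7 = g(1.732051) = 1.732051
x_8 = g(1.732051) = 1.732051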